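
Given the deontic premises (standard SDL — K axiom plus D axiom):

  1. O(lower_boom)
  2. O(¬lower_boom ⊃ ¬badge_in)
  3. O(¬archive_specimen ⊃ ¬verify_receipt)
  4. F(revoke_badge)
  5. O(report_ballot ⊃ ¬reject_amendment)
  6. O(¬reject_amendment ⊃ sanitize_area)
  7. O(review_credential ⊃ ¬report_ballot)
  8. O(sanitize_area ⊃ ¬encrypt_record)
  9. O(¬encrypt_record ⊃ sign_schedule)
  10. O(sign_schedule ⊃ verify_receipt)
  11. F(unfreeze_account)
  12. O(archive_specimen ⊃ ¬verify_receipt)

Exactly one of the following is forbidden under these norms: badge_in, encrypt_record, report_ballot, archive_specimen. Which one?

report_ballot

Premises 12 and 3 cover both cases: O(archive_specimen ⊃ ¬verify_receipt) and O(¬archive_specimen ⊃ ¬verify_receipt). Since archive_specimen ∨ ¬archive_specimen is a tautology, O(¬verify_receipt) follows.
Premise 10 is O(sign_schedule ⊃ verify_receipt); contrapositively O(¬verify_receipt ⊃ ¬sign_schedule). Since O(¬verify_receipt) holds, K gives O(¬sign_schedule).
Premise 9, O(¬encrypt_record ⊃ sign_schedule), contraposes to O(¬sign_schedule ⊃ encrypt_record); with O(¬sign_schedule) we get O(encrypt_record).
Premise 8, O(sanitize_area ⊃ ¬encrypt_record), contraposes to O(encrypt_record ⊃ ¬sanitize_area); with O(encrypt_record) we get O(¬sanitize_area).
Premise 6, O(¬reject_amendment ⊃ sanitize_area), contraposes to O(¬sanitize_area ⊃ reject_amendment); with O(¬sanitize_area) we get O(reject_amendment).
The contrapositive of premise 5 (O(report_ballot ⊃ ¬reject_amendment)) is O(reject_amendment ⊃ ¬report_ballot), and O(reject_amendment) is already established, so O(¬report_ballot).
So O(¬report_ballot) holds, i.e. report_ballot is forbidden. None of the other listed options is forbidden under the premises.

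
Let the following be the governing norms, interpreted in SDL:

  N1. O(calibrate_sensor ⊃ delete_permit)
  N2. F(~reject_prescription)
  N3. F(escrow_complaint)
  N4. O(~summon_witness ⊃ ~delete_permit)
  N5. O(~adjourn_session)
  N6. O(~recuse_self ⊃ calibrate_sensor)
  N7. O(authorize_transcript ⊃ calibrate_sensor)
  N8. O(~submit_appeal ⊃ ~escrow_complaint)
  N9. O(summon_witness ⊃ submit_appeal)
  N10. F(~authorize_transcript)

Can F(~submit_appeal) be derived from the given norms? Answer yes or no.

Premise 10, F(~authorize_transcript), is equivalent to O(authorize_transcript).
From O(authorize_transcript) and premise 7, O(authorize_transcript ⊃ calibrate_sensor), we obtain O(calibrate_sensor).
Applying K to premise 1 (O(calibrate_sensor ⊃ delete_permit)) and O(calibrate_sensor) yields O(delete_permit).
Premise 4 is O(~summon_witness ⊃ ~delete_permit); contrapositively O(delete_permit ⊃ summon_witness). Since O(delete_permit) holds, K gives O(summon_witness).
Applying K to premise 9 (O(summon_witness ⊃ submit_appeal)) and O(summon_witness) yields O(submit_appeal).
Premises 2, 3, 5, 6, 8 do not contribute to this derivation.
So O(submit_appeal) holds, i.e. F(~submit_appeal). The claim follows.

Yes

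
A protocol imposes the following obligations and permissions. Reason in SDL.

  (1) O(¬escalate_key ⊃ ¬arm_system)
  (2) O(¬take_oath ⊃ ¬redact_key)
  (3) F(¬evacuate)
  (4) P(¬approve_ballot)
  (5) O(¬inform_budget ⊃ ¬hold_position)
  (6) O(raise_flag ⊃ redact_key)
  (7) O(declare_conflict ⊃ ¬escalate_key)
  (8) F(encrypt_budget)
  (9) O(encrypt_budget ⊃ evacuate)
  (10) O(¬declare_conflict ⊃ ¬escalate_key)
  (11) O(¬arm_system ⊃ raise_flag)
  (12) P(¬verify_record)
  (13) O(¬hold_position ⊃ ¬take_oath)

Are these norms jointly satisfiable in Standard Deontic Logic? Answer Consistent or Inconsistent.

Consistent

Premise 9 is O(encrypt_budget ⊃ evacuate); even if O(evacuate) held, inferring O(encrypt_budget) would be affirming the consequent — invalid.
So O(encrypt_budget) is not derivable, and the apparent clash with O(¬encrypt_budget) does not arise.
A world satisfying every obligation exists (e.g. approve_ballot=false, arm_system=false, declare_conflict=false, encrypt_budget=false, escalate_key=false, evacuate=true, hold_position=true, inform_budget=true, raise_flag=true, redact_key=true, take_oath=true, verify_record=false); no atom is both obligatory and forbidden, so the set is consistent.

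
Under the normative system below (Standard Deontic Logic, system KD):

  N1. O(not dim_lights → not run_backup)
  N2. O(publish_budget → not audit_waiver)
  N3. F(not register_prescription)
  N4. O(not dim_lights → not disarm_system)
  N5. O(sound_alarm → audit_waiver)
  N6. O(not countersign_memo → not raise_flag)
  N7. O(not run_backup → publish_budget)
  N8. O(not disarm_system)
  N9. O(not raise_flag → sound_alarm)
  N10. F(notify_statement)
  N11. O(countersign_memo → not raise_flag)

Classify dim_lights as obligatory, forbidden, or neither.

Premises 11 and 6 cover both cases: O(countersign_memo → not raise_flag) and O(not countersign_memo → not raise_flag). Since countersign_memo ∨ not countersign_memo is a tautology, O(not raise_flag) follows.
Premise 9 is O(not raise_flag → sound_alarm); since O(not raise_flag), deontic closure gives O(sound_alarm).
From O(sound_alarm) and premise 5, O(sound_alarm → audit_waiver), we obtain O(audit_waiver).
The contrapositive of premise 2 (O(publish_budget → not audit_waiver)) is O(audit_waiver → not publish_budget), and O(audit_waiver) is already established, so O(not publish_budget).
Premise 7, O(not run_backup → publish_budget), contraposes to O(not publish_budget → run_backup); with O(not publish_budget) we get O(run_backup).
The contrapositive of premise 1 (O(not dim_lights → not run_backup)) is O(run_backup → dim_lights), and O(run_backup) is already established, so O(dim_lights).
Premises 3, 4, 8, 10 do not contribute to this derivation.
Hence dim_lights is obligatory.

Obligatory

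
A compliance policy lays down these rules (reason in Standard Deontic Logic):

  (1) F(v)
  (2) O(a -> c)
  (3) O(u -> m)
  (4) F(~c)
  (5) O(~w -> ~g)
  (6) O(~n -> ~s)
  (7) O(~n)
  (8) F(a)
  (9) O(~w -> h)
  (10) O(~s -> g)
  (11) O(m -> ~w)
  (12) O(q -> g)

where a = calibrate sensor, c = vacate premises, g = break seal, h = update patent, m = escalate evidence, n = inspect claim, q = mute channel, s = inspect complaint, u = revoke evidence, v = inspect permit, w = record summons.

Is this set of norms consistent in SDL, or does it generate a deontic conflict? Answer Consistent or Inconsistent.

Consistent

Premise 2 is O(a -> c); even if O(c) held, inferring O(a) would be affirming the consequent — invalid.
So O(a) is not derivable, and the apparent clash with O(~a) does not arise.
A world satisfying every obligation exists (e.g. a=false, c=true, g=true, h=false, m=false, n=false, q=false, s=false, u=false, v=false, w=true); no atom is both obligatory and forbidden, so the set is consistent.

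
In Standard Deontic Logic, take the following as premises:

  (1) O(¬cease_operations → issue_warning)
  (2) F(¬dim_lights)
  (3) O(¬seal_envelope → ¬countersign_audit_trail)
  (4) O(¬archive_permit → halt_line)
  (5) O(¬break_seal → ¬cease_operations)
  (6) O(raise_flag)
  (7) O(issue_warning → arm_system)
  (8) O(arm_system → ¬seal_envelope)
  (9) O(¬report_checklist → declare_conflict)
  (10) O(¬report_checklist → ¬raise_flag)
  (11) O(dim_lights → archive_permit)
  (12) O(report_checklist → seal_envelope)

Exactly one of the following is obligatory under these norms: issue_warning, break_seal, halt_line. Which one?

From premise 6 we have O(raise_flag).
The contrapositive of premise 10 (O(¬report_checklist → ¬raise_flag)) is O(raise_flag → report_checklist), and O(raise_flag) is already established, so O(report_checklist).
Applying K to premise 12 (O(report_checklist → seal_envelope)) and O(report_checklist) yields O(seal_envelope).
Premise 8, O(arm_system → ¬seal_envelope), contraposes to O(seal_envelope → ¬arm_system); with O(seal_envelope) we get O(¬arm_system).
Premise 7 is O(issue_warning → arm_system); contrapositively O(¬arm_system → ¬issue_warning). Since O(¬arm_system) holds, K gives O(¬issue_warning).
Premise 1, O(¬cease_operations → issue_warning), contraposes to O(¬issue_warning → cease_operations); with O(¬issue_warning) we get O(cease_operations).
The contrapositive of premise 5 (O(¬break_seal → ¬cease_operations)) is O(cease_operations → break_seal), and O(cease_operations) is already established, so O(break_seal).
So O(break_seal) holds — break_seal is obligatory. None of the other listed options is made obligatory by any chain of premises.

break_seal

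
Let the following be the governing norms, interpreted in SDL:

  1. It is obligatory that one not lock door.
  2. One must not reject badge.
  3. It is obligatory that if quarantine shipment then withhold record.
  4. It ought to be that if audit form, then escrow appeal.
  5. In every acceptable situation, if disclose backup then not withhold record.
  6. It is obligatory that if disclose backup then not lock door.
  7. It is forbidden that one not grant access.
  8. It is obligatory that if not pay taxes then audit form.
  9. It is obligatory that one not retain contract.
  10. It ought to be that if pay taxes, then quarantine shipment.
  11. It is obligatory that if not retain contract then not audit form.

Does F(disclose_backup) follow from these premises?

Premise 9 gives O(¬retain_contract).
From O(¬retain_contract) and premise 11, O(¬retain_contract → ¬audit_form), we obtain O(¬audit_form).
Premise 8, O(¬pay_taxes → audit_form), contraposes to O(¬audit_form → pay_taxes); with O(¬audit_form) we get O(pay_taxes).
Premise 10 is O(pay_taxes → quarantine_shipment); since O(pay_taxes), deontic closure gives O(quarantine_shipment).
Applying K to premise 3 (O(quarantine_shipment → withhold_record)) and O(quarantine_shipment) yields O(withhold_record).
The contrapositive of premise 5 (O(disclose_backup → ¬withhold_record)) is O(withhold_record → ¬disclose_backup), and O(withhold_record) is already established, so O(¬disclose_backup).
Premises 1, 2, 4, 6, 7 do not contribute to this derivation.
So O(¬disclose_backup) holds, i.e. F(disclose_backup). The claim follows.

Yes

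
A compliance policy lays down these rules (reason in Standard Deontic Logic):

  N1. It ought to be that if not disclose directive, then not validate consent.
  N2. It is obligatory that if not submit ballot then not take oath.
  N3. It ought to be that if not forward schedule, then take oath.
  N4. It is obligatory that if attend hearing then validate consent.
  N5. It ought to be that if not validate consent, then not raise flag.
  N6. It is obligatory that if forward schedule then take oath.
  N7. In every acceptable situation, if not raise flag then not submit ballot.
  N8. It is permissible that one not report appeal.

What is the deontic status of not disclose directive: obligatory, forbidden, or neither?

Premises 6 and 3 cover both cases: O(forward_schedule → take_oath) and O(¬forward_schedule → take_oath). Since forward_schedule ∨ ¬forward_schedule is a tautology, O(take_oath) follows.
Premise 2, O(¬submit_ballot → ¬take_oath), contraposes to O(take_oath → submit_ballot); with O(take_oath) we get O(submit_ballot).
The contrapositive of premise 7 (O(¬raise_flag → ¬submit_ballot)) is O(submit_ballot → raise_flag), and O(submit_ballot) is already established, so O(raise_flag).
The contrapositive of premise 5 (O(¬validate_consent → ¬raise_flag)) is O(raise_flag → validate_consent), and O(raise_flag) is already established, so O(validate_consent).
Premise 1, O(¬disclose_directive → ¬validate_consent), contraposes to O(validate_consent → disclose_directive); with O(validate_consent) we get O(disclose_directive).
Premises 4, 8 do not contribute to this derivation.
Thus O(disclose_directive), which is F(¬disclose_directive): ¬disclose_directive is forbidden.

Forbidden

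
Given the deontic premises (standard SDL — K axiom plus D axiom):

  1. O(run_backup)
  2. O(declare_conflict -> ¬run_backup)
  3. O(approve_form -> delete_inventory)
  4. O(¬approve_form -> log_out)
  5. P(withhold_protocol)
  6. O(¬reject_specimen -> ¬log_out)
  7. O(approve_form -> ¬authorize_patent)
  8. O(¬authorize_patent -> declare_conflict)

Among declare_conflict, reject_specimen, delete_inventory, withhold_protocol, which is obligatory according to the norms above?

reject_specimen

From premise 1 we have O(run_backup).
Premise 2, O(declare_conflict -> ¬run_backup), contraposes to O(run_backup -> ¬declare_conflict); with O(run_backup) we get O(¬declare_conflict).
The contrapositive of premise 8 (O(¬authorize_patent -> declare_conflict)) is O(¬declare_conflict -> authorize_patent), and O(¬declare_conflict) is already established, so O(authorize_patent).
The contrapositive of premise 7 (O(approve_form -> ¬authorize_patent)) is O(authorize_patent -> ¬approve_form), and O(authorize_patent) is already established, so O(¬approve_form).
With premise 4, O(¬approve_form -> log_out), the K-axiom yields O(log_out).
The contrapositive of premise 6 (O(¬reject_specimen -> ¬log_out)) is O(log_out -> reject_specimen), and O(log_out) is already established, so O(reject_specimen).
So O(reject_specimen) holds — reject_specimen is obligatory. None of the other listed options is made obligatory by any chain of premises.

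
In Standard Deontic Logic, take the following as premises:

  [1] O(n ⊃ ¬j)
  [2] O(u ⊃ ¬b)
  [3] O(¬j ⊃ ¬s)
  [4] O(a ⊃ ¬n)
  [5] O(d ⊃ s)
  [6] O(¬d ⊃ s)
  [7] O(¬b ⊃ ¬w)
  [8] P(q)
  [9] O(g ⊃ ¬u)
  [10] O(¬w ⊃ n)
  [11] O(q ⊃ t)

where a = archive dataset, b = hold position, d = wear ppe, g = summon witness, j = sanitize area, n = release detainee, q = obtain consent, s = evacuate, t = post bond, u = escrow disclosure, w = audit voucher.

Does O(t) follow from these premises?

No

Premise 11 is O(q ⊃ t), but O(q) is not derivable from the premises (the permission P(q) asserts only ¬O(¬q), not O(q)), so it does not yield O(t).
No other premise forces O(t). An ideal world satisfying every premise can still have t false, so O(t) is not derivable.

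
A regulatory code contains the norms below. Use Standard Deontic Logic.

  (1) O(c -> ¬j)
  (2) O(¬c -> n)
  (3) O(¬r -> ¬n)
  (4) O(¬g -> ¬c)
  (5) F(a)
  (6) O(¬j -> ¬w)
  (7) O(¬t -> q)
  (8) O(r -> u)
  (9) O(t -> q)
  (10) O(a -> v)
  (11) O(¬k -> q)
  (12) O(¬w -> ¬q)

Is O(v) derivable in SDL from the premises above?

Premise 10 is O(a -> v), but O(a) is not derivable from the premises, so it does not yield O(v).
No other premise forces O(v). An ideal world satisfying every premise can still have v false, so O(v) is not derivable.

No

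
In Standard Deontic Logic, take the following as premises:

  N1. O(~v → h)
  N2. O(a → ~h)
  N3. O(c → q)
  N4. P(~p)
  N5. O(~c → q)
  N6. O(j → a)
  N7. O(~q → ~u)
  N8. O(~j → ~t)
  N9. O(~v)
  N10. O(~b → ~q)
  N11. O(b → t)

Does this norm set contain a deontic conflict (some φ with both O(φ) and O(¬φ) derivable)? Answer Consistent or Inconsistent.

Premises 5 and 3 cover both cases: O(~c → q) and O(c → q). Since ~c ∨ c is a tautology, O(q) follows.
Premise 10, O(~b → ~q), contraposes to O(q → b); with O(q) we get O(b).
With premise 11, O(b → t), the K-axiom yields O(t).
The contrapositive of premise 8 (O(~j → ~t)) is O(t → j), and O(t) is already established, so O(j).
Applying K to premise 6 (O(j → a)) and O(j) yields O(a).
Applying K to premise 2 (O(a → ~h)) and O(a) yields O(~h).
Premise 1 is O(~v → h); contrapositively O(~h → v). Since O(~h) holds, K gives O(v).
However, premise 9 gives O(~v).
We now have both O(v) and O(~v) — v is simultaneously obligatory and forbidden, violating the D-axiom.

Inconsistent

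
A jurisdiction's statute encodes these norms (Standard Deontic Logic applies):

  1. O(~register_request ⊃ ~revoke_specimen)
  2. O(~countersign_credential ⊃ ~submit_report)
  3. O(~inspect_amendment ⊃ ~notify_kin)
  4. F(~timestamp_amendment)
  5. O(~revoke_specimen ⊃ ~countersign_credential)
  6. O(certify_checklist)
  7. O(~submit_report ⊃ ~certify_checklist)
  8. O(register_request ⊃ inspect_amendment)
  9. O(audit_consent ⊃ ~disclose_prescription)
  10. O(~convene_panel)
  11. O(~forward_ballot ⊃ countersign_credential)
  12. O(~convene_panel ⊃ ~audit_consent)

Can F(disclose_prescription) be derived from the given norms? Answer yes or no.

Premise 9 is O(audit_consent ⊃ ~disclose_prescription), but O(audit_consent) is not derivable from the premises, so it does not yield O(~disclose_prescription).
No other premise forces O(~disclose_prescription). An ideal world satisfying every premise can still have disclose_prescription true, so F(disclose_prescription) is not derivable.

No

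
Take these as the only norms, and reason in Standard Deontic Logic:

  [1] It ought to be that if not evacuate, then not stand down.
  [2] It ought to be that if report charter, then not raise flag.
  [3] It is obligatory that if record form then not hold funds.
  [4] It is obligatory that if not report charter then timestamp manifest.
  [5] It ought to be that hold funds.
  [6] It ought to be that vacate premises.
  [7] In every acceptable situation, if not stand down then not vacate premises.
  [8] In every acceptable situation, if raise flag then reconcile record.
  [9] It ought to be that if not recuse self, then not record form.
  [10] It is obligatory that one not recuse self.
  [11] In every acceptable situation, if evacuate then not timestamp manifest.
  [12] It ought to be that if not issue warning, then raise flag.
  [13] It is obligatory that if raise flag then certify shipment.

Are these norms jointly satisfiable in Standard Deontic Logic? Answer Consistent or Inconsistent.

Premise 3 is O(record_form → ¬hold_funds), but O(record_form) is not derivable from the premises, so it does not yield O(¬hold_funds).
So O(¬hold_funds) is not derivable, and the apparent clash with O(hold_funds) does not arise.
A world satisfying every obligation exists (e.g. certify_shipment=false, evacuate=true, hold_funds=true, issue_warning=true, raise_flag=false, reconcile_record=false, record_form=false, recuse_self=false, report_charter=true, stand_down=true, timestamp_manifest=false, vacate_premises=true); no atom is both obligatory and forbidden, so the set is consistent.

Consistent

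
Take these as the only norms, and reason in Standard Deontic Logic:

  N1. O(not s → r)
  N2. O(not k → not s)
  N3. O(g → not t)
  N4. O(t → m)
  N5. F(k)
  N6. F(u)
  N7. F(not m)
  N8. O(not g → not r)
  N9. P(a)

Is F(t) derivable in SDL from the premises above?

Yes

F(k) at premise 5 means O(not k).
From O(not k) and premise 2, O(not k → not s), we obtain O(not s).
Applying K to premise 1 (O(not s → r)) and O(not s) yields O(r).
Premise 8, O(not g → not r), contraposes to O(r → g); with O(r) we get O(g).
Premise 3 is O(g → not t); since O(g), deontic closure gives O(not t).
Premises 4, 6, 7, 9 do not contribute to this derivation.
So O(not t) holds, i.e. F(t). The claim follows.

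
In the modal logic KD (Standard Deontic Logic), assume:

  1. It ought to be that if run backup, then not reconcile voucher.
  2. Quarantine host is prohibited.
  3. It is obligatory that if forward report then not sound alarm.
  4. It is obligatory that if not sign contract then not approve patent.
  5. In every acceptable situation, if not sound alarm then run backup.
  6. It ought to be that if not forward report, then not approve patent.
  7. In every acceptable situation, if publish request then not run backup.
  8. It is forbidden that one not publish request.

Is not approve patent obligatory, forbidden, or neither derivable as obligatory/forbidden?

Obligatory

Premise 8, F(¬publish_request), is equivalent to O(publish_request).
Applying K to premise 7 (O(publish_request → ¬run_backup)) and O(publish_request) yields O(¬run_backup).
The contrapositive of premise 5 (O(¬sound_alarm → run_backup)) is O(¬run_backup → sound_alarm), and O(¬run_backup) is already established, so O(sound_alarm).
Premise 3, O(forward_report → ¬sound_alarm), contraposes to O(sound_alarm → ¬forward_report); with O(sound_alarm) we get O(¬forward_report).
Applying K to premise 6 (O(¬forward_report → ¬approve_patent)) and O(¬forward_report) yields O(¬approve_patent).
Premises 1, 2, 4 do not contribute to this derivation.
Hence ¬approve_patent is obligatory.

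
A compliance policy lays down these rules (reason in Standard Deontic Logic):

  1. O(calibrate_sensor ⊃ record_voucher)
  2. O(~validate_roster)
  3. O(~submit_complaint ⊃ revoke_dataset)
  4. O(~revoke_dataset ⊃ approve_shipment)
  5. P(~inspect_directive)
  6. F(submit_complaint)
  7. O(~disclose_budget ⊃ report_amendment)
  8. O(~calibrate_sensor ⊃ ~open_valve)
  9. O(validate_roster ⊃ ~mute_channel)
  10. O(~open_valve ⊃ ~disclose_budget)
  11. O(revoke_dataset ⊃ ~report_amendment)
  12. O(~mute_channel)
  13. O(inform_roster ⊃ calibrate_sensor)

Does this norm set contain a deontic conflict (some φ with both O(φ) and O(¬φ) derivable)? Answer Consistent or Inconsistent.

Premise 9 is O(validate_roster ⊃ ~mute_channel); even if O(~mute_channel) held, inferring O(validate_roster) would be affirming the consequent — invalid.
So O(validate_roster) is not derivable, and the apparent clash with O(~validate_roster) does not arise.
A world satisfying every obligation exists (e.g. approve_shipment=false, calibrate_sensor=true, disclose_budget=true, inform_roster=false, inspect_directive=false, mute_channel=false, open_valve=true, record_voucher=true, report_amendment=false, revoke_dataset=true, submit_complaint=false, validate_roster=false); no atom is both obligatory and forbidden, so the set is consistent.

Consistent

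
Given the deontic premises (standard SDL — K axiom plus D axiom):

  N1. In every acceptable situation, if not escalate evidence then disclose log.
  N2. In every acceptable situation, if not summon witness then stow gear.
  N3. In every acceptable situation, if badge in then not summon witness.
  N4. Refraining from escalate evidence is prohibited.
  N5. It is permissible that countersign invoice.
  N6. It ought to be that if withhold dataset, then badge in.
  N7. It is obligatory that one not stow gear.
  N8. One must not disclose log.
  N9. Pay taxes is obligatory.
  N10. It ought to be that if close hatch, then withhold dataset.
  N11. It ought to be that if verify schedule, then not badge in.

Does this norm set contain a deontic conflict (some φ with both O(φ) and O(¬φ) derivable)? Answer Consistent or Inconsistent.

Consistent

Premise 1 is O(¬escalate_evidence → disclose_log), but O(¬escalate_evidence) is not derivable from the premises, so it does not yield O(disclose_log).
So O(disclose_log) is not derivable, and the apparent clash with O(¬disclose_log) does not arise.
A world satisfying every obligation exists (e.g. badge_in=false, close_hatch=false, countersign_invoice=false, disclose_log=false, escalate_evidence=true, pay_taxes=true, stow_gear=false, summon_witness=true, verify_schedule=false, withhold_dataset=false); no atom is both obligatory and forbidden, so the set is consistent.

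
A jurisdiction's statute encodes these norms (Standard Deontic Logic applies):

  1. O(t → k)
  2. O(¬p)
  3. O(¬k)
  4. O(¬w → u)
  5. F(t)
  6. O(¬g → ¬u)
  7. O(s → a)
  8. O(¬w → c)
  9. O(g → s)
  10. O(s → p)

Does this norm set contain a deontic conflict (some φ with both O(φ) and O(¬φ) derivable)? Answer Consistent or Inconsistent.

Premise 1 is O(t → k), but O(t) is not derivable from the premises, so it does not yield O(k).
So O(k) is not derivable, and the apparent clash with O(¬k) does not arise.
A world satisfying every obligation exists (e.g. a=false, c=false, g=false, k=false, p=false, s=false, t=false, u=false, w=true); no atom is both obligatory and forbidden, so the set is consistent.

Consistent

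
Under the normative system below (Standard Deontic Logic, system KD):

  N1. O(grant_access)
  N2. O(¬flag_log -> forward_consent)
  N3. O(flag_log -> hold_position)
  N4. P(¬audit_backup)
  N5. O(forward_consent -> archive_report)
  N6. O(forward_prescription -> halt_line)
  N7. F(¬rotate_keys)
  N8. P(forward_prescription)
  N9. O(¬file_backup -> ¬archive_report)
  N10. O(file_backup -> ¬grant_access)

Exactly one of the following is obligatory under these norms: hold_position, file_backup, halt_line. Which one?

From premise 1 we have O(grant_access).
Premise 10 is O(file_backup -> ¬grant_access); contrapositively O(grant_access -> ¬file_backup). Since O(grant_access) holds, K gives O(¬file_backup).
Premise 9 is O(¬file_backup -> ¬archive_report); since O(¬file_backup), deontic closure gives O(¬archive_report).
Premise 5, O(forward_consent -> archive_report), contraposes to O(¬archive_report -> ¬forward_consent); with O(¬archive_report) we get O(¬forward_consent).
Premise 2 is O(¬flag_log -> forward_consent); contrapositively O(¬forward_consent -> flag_log). Since O(¬forward_consent) holds, K gives O(flag_log).
Applying K to premise 3 (O(flag_log -> hold_position)) and O(flag_log) yields O(hold_position).
So O(hold_position) holds — hold_position is obligatory. None of the other listed options is made obligatory by any chain of premises.

hold_position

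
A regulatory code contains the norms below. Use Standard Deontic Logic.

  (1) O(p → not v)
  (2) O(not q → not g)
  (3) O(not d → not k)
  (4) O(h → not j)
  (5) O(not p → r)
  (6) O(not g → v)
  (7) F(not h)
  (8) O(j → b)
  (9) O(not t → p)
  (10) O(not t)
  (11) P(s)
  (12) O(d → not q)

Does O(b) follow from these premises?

Premise 8 is O(j → b), but O(j) is not derivable from the premises, so it does not yield O(b).
No other premise forces O(b). An ideal world satisfying every premise can still have b false, so O(b) is not derivable.

No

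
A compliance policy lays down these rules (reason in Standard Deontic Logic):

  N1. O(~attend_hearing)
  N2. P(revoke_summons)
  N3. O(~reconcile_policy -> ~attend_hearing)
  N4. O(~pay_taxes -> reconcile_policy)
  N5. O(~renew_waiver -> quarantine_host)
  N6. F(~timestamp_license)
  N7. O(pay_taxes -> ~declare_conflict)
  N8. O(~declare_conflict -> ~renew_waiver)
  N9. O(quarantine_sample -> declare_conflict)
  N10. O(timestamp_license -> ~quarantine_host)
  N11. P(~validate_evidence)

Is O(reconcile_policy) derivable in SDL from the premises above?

Yes

Premise 6 is F(~timestamp_license), i.e. O(timestamp_license).
From O(timestamp_license) and premise 10, O(timestamp_license -> ~quarantine_host), we obtain O(~quarantine_host).
Premise 5 is O(~renew_waiver -> quarantine_host); contrapositively O(~quarantine_host -> renew_waiver). Since O(~quarantine_host) holds, K gives O(renew_waiver).
Premise 8, O(~declare_conflict -> ~renew_waiver), contraposes to O(renew_waiver -> declare_conflict); with O(renew_waiver) we get O(declare_conflict).
Premise 7 is O(pay_taxes -> ~declare_conflict); contrapositively O(declare_conflict -> ~pay_taxes). Since O(declare_conflict) holds, K gives O(~pay_taxes).
Applying K to premise 4 (O(~pay_taxes -> reconcile_policy)) and O(~pay_taxes) yields O(reconcile_policy).
Premises 1, 2, 3, 9, 11 do not contribute to this derivation.
So O(reconcile_policy) follows.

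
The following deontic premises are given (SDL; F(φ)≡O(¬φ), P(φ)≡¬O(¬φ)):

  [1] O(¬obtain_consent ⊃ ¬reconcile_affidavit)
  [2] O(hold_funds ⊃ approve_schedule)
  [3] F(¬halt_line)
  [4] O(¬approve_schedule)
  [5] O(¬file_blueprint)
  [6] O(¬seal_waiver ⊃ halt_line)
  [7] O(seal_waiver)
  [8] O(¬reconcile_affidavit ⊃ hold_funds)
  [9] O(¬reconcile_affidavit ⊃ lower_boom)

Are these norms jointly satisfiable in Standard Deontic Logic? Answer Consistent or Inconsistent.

Consistent

Premise 6 is O(¬seal_waiver ⊃ halt_line); even if O(halt_line) held, inferring O(¬seal_waiver) would be affirming the consequent — invalid.
So O(¬seal_waiver) is not derivable, and the apparent clash with O(seal_waiver) does not arise.
A world satisfying every obligation exists (e.g. approve_schedule=false, file_blueprint=false, halt_line=true, hold_funds=false, lower_boom=false, obtain_consent=true, reconcile_affidavit=true, seal_waiver=true); no atom is both obligatory and forbidden, so the set is consistent.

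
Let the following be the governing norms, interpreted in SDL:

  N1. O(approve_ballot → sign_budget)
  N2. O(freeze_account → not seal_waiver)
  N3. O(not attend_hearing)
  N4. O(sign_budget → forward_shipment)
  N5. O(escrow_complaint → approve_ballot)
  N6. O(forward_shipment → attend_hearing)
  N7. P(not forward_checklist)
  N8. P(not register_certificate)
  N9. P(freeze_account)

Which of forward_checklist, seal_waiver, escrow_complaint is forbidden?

escrow_complaint

Premise 3 states O(not attend_hearing) outright.
Premise 6 is O(forward_shipment → attend_hearing); contrapositively O(not attend_hearing → not forward_shipment). Since O(not attend_hearing) holds, K gives O(not forward_shipment).
Premise 4, O(sign_budget → forward_shipment), contraposes to O(not forward_shipment → not sign_budget); with O(not forward_shipment) we get O(not sign_budget).
The contrapositive of premise 1 (O(approve_ballot → sign_budget)) is O(not sign_budget → not approve_ballot), and O(not sign_budget) is already established, so O(not approve_ballot).
Premise 5 is O(escrow_complaint → approve_ballot); contrapositively O(not approve_ballot → not escrow_complaint). Since O(not approve_ballot) holds, K gives O(not escrow_complaint).
So O(not escrow_complaint) holds, i.e. escrow_complaint is forbidden. None of the other listed options is forbidden under the premises.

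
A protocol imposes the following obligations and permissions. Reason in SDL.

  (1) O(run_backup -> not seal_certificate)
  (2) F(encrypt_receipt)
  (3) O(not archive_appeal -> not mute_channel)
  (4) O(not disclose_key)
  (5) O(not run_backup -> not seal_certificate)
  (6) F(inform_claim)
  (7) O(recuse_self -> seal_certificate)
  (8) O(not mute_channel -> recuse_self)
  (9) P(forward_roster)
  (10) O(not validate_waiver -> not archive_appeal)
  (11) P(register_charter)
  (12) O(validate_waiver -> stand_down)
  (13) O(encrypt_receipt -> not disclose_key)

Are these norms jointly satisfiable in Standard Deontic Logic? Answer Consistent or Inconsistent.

Consistent

Premise 13 is O(encrypt_receipt -> not disclose_key); even if O(not disclose_key) held, inferring O(encrypt_receipt) would be affirming the consequent — invalid.
So O(encrypt_receipt) is not derivable, and the apparent clash with O(not encrypt_receipt) does not arise.
A world satisfying every obligation exists (e.g. archive_appeal=true, disclose_key=false, encrypt_receipt=false, forward_roster=false, inform_claim=false, mute_channel=true, recuse_self=false, register_charter=false, run_backup=false, seal_certificate=false, stand_down=true, validate_waiver=true); no atom is both obligatory and forbidden, so the set is consistent.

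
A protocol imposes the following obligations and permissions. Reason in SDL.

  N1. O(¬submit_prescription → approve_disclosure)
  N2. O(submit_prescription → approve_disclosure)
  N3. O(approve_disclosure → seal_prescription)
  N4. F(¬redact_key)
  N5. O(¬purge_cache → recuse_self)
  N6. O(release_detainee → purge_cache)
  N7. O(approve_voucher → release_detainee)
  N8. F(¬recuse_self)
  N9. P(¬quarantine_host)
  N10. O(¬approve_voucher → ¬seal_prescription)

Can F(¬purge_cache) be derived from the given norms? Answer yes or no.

Yes

Premises 1 and 2 are O(¬submit_prescription → approve_disclosure) and O(submit_prescription → approve_disclosure); every ideal world satisfies ¬submit_prescription or submit_prescription, so in either case approve_disclosure holds — hence O(approve_disclosure).
Applying K to premise 3 (O(approve_disclosure → seal_prescription)) and O(approve_disclosure) yields O(seal_prescription).
Premise 10 is O(¬approve_voucher → ¬seal_prescription); contrapositively O(seal_prescription → approve_voucher). Since O(seal_prescription) holds, K gives O(approve_voucher).
From O(approve_voucher) and premise 7, O(approve_voucher → release_detainee), we obtain O(release_detainee).
From O(release_detainee) and premise 6, O(release_detainee → purge_cache), we obtain O(purge_cache).
Premises 4, 5, 8, 9 do not contribute to this derivation.
So O(purge_cache) holds, i.e. F(¬purge_cache). The claim follows.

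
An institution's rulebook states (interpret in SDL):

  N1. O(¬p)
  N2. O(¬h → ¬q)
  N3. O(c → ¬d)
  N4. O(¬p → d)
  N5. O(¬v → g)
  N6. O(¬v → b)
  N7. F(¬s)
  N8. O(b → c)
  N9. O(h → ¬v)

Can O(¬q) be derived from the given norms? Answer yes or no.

Yes

Premise 1 states O(¬p) outright.
With premise 4, O(¬p → d), the K-axiom yields O(d).
The contrapositive of premise 3 (O(c → ¬d)) is O(d → ¬c), and O(d) is already established, so O(¬c).
Premise 8 is O(b → c); contrapositively O(¬c → ¬b). Since O(¬c) holds, K gives O(¬b).
The contrapositive of premise 6 (O(¬v → b)) is O(¬b → v), and O(¬b) is already established, so O(v).
Premise 9, O(h → ¬v), contraposes to O(v → ¬h); with O(v) we get O(¬h).
Premise 2 is O(¬h → ¬q); since O(¬h), deontic closure gives O(¬q).
Premises 5, 7 do not contribute to this derivation.
So O(¬q) follows.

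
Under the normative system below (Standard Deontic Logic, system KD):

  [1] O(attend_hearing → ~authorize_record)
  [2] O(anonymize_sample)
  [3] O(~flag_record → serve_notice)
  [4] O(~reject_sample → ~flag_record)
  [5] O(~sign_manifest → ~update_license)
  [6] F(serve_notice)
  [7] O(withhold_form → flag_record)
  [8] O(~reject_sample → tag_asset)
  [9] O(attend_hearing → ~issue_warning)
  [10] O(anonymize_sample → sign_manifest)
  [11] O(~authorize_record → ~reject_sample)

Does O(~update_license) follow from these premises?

No

Premise 5 is O(~sign_manifest → ~update_license), but O(~sign_manifest) is not derivable from the premises, so it does not yield O(~update_license).
No other premise forces O(~update_license). An ideal world satisfying every premise can still have ~update_license false, so O(~update_license) is not derivable.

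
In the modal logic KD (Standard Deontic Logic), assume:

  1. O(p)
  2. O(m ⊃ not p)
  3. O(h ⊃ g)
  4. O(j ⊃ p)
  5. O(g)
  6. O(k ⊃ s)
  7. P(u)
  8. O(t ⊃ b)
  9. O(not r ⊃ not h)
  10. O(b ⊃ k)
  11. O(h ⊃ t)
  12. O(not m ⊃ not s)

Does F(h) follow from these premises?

Yes

Premise 1 states O(p) outright.
Premise 2, O(m ⊃ not p), contraposes to O(p ⊃ not m); with O(p) we get O(not m).
From O(not m) and premise 12, O(not m ⊃ not s), we obtain O(not s).
The contrapositive of premise 6 (O(k ⊃ s)) is O(not s ⊃ not k), and O(not s) is already established, so O(not k).
Premise 10 is O(b ⊃ k); contrapositively O(not k ⊃ not b). Since O(not k) holds, K gives O(not b).
The contrapositive of premise 8 (O(t ⊃ b)) is O(not b ⊃ not t), and O(not b) is already established, so O(not t).
Premise 11 is O(h ⊃ t); contrapositively O(not t ⊃ not h). Since O(not t) holds, K gives O(not h).
Premises 3, 4, 5, 7, 9 do not contribute to this derivation.
So O(not h) holds, i.e. F(h). The claim follows.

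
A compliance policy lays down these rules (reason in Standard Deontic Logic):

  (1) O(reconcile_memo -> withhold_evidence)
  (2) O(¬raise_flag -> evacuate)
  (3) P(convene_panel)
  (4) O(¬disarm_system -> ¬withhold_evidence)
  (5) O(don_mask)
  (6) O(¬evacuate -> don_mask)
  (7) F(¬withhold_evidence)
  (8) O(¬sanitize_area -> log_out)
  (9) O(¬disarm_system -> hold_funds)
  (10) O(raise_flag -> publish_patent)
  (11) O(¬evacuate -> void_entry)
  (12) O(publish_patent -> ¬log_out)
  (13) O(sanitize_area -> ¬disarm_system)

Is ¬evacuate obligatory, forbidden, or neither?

Premise 7 is F(¬withhold_evidence), i.e. O(withhold_evidence).
Premise 4, O(¬disarm_system -> ¬withhold_evidence), contraposes to O(withhold_evidence -> disarm_system); with O(withhold_evidence) we get O(disarm_system).
The contrapositive of premise 13 (O(sanitize_area -> ¬disarm_system)) is O(disarm_system -> ¬sanitize_area), and O(disarm_system) is already established, so O(¬sanitize_area).
From O(¬sanitize_area) and premise 8, O(¬sanitize_area -> log_out), we obtain O(log_out).
The contrapositive of premise 12 (O(publish_patent -> ¬log_out)) is O(log_out -> ¬publish_patent), and O(log_out) is already established, so O(¬publish_patent).
Premise 10, O(raise_flag -> publish_patent), contraposes to O(¬publish_patent -> ¬raise_flag); with O(¬publish_patent) we get O(¬raise_flag).
Premise 2 is O(¬raise_flag -> evacuate); since O(¬raise_flag), deontic closure gives O(evacuate).
Premises 1, 3, 5, 6, 9, 11 do not contribute to this derivation.
Thus O(evacuate), which is F(¬evacuate): ¬evacuate is forbidden.

Forbidden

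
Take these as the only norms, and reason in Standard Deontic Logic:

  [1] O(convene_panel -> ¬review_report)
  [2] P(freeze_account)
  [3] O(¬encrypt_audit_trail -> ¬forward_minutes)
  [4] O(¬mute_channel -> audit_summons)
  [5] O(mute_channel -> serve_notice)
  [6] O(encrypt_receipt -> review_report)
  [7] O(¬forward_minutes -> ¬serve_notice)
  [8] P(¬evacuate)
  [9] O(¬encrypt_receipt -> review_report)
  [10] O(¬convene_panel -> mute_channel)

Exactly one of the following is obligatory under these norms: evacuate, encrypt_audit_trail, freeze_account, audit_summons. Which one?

Premises 9 and 6 cover both cases: O(¬encrypt_receipt -> review_report) and O(encrypt_receipt -> review_report). Since ¬encrypt_receipt ∨ encrypt_receipt is a tautology, O(review_report) follows.
Premise 1, O(convene_panel -> ¬review_report), contraposes to O(review_report -> ¬convene_panel); with O(review_report) we get O(¬convene_panel).
From O(¬convene_panel) and premise 10, O(¬convene_panel -> mute_channel), we obtain O(mute_channel).
With premise 5, O(mute_channel -> serve_notice), the K-axiom yields O(serve_notice).
Premise 7, O(¬forward_minutes -> ¬serve_notice), contraposes to O(serve_notice -> forward_minutes); with O(serve_notice) we get O(forward_minutes).
Premise 3, O(¬encrypt_audit_trail -> ¬forward_minutes), contraposes to O(forward_minutes -> encrypt_audit_trail); with O(forward_minutes) we get O(encrypt_audit_trail).
So O(encrypt_audit_trail) holds — encrypt_audit_trail is obligatory. None of the other listed options is made obligatory by any chain of premises.

encrypt_audit_trail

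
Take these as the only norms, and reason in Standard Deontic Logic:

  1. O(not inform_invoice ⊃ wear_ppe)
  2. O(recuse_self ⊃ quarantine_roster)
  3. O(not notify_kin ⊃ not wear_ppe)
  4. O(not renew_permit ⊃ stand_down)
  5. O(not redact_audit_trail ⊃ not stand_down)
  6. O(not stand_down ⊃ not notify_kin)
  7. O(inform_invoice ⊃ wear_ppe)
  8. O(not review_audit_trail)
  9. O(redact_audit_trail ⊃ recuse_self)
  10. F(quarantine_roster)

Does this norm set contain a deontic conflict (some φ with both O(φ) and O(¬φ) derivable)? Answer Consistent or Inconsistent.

Premises 1 and 7 are O(not inform_invoice ⊃ wear_ppe) and O(inform_invoice ⊃ wear_ppe); every ideal world satisfies not inform_invoice or inform_invoice, so in either case wear_ppe holds — hence O(wear_ppe).
Premise 3, O(not notify_kin ⊃ not wear_ppe), contraposes to O(wear_ppe ⊃ notify_kin); with O(wear_ppe) we get O(notify_kin).
Premise 6, O(not stand_down ⊃ not notify_kin), contraposes to O(notify_kin ⊃ stand_down); with O(notify_kin) we get O(stand_down).
Premise 5, O(not redact_audit_trail ⊃ not stand_down), contraposes to O(stand_down ⊃ redact_audit_trail); with O(stand_down) we get O(redact_audit_trail).
With premise 9, O(redact_audit_trail ⊃ recuse_self), the K-axiom yields O(recuse_self).
From O(recuse_self) and premise 2, O(recuse_self ⊃ quarantine_roster), we obtain O(quarantine_roster).
However, F(quarantine_roster) at premise 10 amounts to O(not quarantine_roster).
We now have both O(quarantine_roster) and O(not quarantine_roster) — quarantine_roster is simultaneously obligatory and forbidden, violating the D-axiom.

Inconsistent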